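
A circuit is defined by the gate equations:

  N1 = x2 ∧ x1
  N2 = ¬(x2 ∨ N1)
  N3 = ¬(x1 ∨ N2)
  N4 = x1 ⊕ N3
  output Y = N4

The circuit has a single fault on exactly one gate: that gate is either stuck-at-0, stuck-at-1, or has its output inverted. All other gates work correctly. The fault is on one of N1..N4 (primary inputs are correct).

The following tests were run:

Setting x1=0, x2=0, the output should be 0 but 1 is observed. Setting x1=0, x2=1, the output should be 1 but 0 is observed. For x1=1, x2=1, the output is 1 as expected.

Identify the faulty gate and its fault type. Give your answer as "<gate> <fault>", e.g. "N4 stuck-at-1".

N2 inverted output

Fault-free values for test 1 (x1=0, x2=0): N1=0, N2=1, N3=0, N4=0, giving Y=0. Observed 1.
Test 1: faults giving observed 1 are {N1 stuck-at-1, N1 inverted output, N2 stuck-at-0, N2 inverted output, N3 stuck-at-1, N3 inverted output, N4 stuck-at-1, N4 inverted output}.
Test 2 (x1=0, x2=1): fault-free N1=0, N2=0, N3=1, N4=1 → 1; observed 0. Eliminates N1 stuck-at-1, N1 inverted output, N2 stuck-at-0, N3 stuck-at-1, N4 stuck-at-1.
Test 3 (x1=1, x2=1): fault-free N1=1, N2=0, N3=0, N4=1 → 1; observed 1. Eliminates N3 inverted output, N4 inverted output.
Only N2 inverted output is consistent with every test.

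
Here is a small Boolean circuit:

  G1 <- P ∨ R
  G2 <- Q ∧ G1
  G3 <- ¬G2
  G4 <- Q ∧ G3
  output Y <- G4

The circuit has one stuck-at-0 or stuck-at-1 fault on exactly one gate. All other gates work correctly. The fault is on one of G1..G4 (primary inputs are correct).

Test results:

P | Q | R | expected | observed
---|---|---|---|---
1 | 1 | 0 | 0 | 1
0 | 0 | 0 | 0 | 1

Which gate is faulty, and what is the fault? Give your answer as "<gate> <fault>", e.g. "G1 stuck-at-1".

Fault-free values for test 1 (P=1, Q=1, R=0): G1=1, G2=1, G3=0, G4=0, giving Y=0. Observed 1.
Test 1: faults giving observed 1 are {G1 stuck-at-0, G2 stuck-at-0, G3 stuck-at-1, G4 stuck-at-1}.
Test 2 (P=0, Q=0, R=0): fault-free G1=0, G2=0, G3=1, G4=0 → 0; observed 1. Eliminates G1 stuck-at-0, G2 stuck-at-0, G3 stuck-at-1.
Only G4 stuck-at-1 is consistent with every test.

G4 stuck-at-1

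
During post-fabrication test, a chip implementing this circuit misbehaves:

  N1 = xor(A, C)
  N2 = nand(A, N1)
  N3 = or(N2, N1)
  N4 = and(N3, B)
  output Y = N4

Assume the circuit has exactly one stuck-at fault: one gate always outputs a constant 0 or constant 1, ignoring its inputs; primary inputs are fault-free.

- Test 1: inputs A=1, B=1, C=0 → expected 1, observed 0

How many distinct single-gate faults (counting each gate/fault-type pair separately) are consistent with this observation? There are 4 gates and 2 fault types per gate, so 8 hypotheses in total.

2

Fault-free: N1=1, N2=0, N3=1, N4=1 → 1. Observed 0.
  N1 stuck-at-0: output 1 ✗
  N1 stuck-at-1: output 1 ✗
  N2 stuck-at-0: output 1 ✗
  N2 stuck-at-1: output 1 ✗
  N3 stuck-at-0: output 0 ✓
  N3 stuck-at-1: output 1 ✗
  N4 stuck-at-0: output 0 ✓
  N4 stuck-at-1: output 1 ✗
Consistent faults: {N3 stuck-at-0, N4 stuck-at-0} — 2 in all.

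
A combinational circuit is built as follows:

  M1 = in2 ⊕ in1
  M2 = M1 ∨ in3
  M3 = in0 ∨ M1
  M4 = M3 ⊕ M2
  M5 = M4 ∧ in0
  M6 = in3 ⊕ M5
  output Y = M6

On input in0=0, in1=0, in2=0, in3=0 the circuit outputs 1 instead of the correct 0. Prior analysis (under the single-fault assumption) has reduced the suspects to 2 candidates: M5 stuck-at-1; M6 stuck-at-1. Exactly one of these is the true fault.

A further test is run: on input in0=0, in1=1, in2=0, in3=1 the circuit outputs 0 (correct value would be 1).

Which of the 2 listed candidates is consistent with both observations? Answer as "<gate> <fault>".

M5 stuck-at-1

Evaluate each candidate on input in0=0, in1=1, in2=0, in3=1:
  M5 stuck-at-1: M1=1, M2=1, M3=1, M4=0, M5=1 [stuck-at-1], M6=0 → 0 — matches
  M6 stuck-at-1: M1=1, M2=1, M3=1, M4=0, M5=0, M6=1 [stuck-at-1] → 1 — eliminated
Only M5 stuck-at-1 reproduces the observed 0.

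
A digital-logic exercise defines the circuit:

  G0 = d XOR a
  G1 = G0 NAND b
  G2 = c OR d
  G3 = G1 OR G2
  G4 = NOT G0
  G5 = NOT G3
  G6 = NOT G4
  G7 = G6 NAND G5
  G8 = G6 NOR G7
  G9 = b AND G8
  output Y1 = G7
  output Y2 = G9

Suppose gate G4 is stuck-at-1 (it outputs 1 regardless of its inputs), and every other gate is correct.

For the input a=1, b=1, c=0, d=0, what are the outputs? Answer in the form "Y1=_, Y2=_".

Propagate with G4 forced: G0=1, G1=0, G2=0, G3=0, G4=1 [stuck-at-1], G5=1, G6=0, G7=1, G8=0, G9=0.
So the outputs are Y1=1, Y2=0. (Without the fault they would be Y1=0, Y2=0.)

Y1=1, Y2=0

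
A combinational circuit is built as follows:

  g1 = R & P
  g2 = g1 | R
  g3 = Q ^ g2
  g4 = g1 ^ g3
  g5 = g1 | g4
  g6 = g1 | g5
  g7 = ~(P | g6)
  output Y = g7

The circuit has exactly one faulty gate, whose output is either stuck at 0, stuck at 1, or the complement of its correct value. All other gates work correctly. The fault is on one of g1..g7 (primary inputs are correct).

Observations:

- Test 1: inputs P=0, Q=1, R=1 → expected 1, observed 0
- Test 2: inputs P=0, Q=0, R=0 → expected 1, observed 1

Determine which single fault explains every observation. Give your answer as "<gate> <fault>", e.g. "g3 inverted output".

Fault-free values for test 1 (P=0, Q=1, R=1): g1=0, g2=1, g3=0, g4=0, g5=0, g6=0, g7=1, giving Y=1. Observed 0.
Test 1: faults giving observed 0 are {g1 stuck-at-1, g1 inverted output, g2 stuck-at-0, g2 inverted output, g3 stuck-at-1, g3 inverted output, g4 stuck-at-1, g4 inverted output, g5 stuck-at-1, g5 inverted output, g6 stuck-at-1, g6 inverted output, g7 stuck-at-0, g7 inverted output}.
Test 2 (P=0, Q=0, R=0): fault-free g1=0, g2=0, g3=0, g4=0, g5=0, g6=0, g7=1 → 1; observed 1. Eliminates g1 stuck-at-1, g1 inverted output, g2 inverted output, g3 stuck-at-1, g3 inverted output, g4 stuck-at-1, g4 inverted output, g5 stuck-at-1, g5 inverted output, g6 stuck-at-1, g6 inverted output, g7 stuck-at-0, g7 inverted output.
Only g2 stuck-at-0 is consistent with every test.

g2 stuck-at-0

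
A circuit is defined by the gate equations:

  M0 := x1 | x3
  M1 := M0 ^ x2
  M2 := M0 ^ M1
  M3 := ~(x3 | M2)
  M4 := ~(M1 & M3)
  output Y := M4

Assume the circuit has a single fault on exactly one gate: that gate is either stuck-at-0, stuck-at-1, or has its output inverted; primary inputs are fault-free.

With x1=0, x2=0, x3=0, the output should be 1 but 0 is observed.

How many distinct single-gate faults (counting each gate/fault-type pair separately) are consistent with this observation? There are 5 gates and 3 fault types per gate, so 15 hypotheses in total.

Fault-free: M0=0, M1=0, M2=0, M3=1, M4=1 → 1. Observed 0.
  M0: stuck-at-1, inverted output ✓; others ✗
  M1: none of the 3 fault types match ✗
  M2: none of the 3 fault types match ✗
  M3: none of the 3 fault types match ✗
  M4: stuck-at-0, inverted output ✓; others ✗
Consistent faults: {M0 stuck-at-1, M0 inverted output, M4 stuck-at-0, M4 inverted output} — 4 in all.

4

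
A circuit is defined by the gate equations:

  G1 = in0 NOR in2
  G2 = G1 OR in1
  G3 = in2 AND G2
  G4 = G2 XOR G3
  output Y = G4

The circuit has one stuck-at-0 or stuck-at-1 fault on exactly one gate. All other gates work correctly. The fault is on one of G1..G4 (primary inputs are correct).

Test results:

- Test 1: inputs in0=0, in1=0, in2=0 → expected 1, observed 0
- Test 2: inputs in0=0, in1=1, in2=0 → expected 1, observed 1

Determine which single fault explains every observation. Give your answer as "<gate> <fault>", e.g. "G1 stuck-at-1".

G1 stuck-at-0

Fault-free values for test 1 (in0=0, in1=0, in2=0): G1=1, G2=1, G3=0, G4=1, giving Y=1. Observed 0.
Test 1: faults giving observed 0 are {G1 stuck-at-0, G2 stuck-at-0, G3 stuck-at-1, G4 stuck-at-0}.
Test 2 (in0=0, in1=1, in2=0): fault-free G1=1, G2=1, G3=0, G4=1 → 1; observed 1. Eliminates G2 stuck-at-0, G3 stuck-at-1, G4 stuck-at-0.
Only G1 stuck-at-0 is consistent with every test.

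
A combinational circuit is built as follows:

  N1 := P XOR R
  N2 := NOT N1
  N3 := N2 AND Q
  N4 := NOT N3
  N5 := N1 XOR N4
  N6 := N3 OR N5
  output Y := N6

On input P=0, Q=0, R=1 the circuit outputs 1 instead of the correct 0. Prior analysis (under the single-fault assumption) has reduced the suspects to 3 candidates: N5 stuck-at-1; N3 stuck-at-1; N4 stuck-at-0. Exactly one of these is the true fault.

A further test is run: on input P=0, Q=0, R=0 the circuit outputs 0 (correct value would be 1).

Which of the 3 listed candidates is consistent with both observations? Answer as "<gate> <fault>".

Evaluate each candidate on input P=0, Q=0, R=0:
  N5 stuck-at-1: N1=0, N2=1, N3=0, N4=1, N5=1 [stuck-at-1], N6=1 → 1 — eliminated
  N3 stuck-at-1: N1=0, N2=1, N3=1 [stuck-at-1], N4=0, N5=0, N6=1 → 1 — eliminated
  N4 stuck-at-0: N1=0, N2=1, N3=0, N4=0 [stuck-at-0], N5=0, N6=0 → 0 — matches
Only N4 stuck-at-0 reproduces the observed 0.

N4 stuck-at-0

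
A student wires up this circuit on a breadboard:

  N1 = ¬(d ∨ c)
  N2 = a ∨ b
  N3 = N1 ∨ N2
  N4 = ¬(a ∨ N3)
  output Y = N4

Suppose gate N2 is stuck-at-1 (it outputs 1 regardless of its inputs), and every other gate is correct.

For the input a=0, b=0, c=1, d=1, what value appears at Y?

0

Propagate with N2 forced: N1=0, N2=1 [stuck-at-1], N3=1, N4=0.
So Y = 0. (Without the fault it would be 1.)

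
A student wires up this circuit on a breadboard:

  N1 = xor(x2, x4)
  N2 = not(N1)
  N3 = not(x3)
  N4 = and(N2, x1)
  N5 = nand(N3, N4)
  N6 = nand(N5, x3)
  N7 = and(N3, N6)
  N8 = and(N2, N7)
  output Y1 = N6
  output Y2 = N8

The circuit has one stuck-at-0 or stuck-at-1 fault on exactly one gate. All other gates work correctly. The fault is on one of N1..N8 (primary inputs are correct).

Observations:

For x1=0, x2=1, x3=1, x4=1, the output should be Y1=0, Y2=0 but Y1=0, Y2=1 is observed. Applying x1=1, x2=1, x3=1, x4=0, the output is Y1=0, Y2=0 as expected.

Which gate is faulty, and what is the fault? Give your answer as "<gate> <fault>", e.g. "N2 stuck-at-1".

Fault-free values for test 1 (x1=0, x2=1, x3=1, x4=1): N1=0, N2=1, N3=0, N4=0, N5=1, N6=0, N7=0, N8=0, giving Y1=0, Y2=0. Observed Y1=0, Y2=1.
Test 1: faults giving observed Y1=0, Y2=1 are {N7 stuck-at-1, N8 stuck-at-1}.
Test 2 (x1=1, x2=1, x3=1, x4=0): fault-free N1=1, N2=0, N3=0, N4=0, N5=1, N6=0, N7=0, N8=0 → Y1=0, Y2=0; observed Y1=0, Y2=0. Eliminates N8 stuck-at-1.
Only N7 stuck-at-1 is consistent with every test.

N7 stuck-at-1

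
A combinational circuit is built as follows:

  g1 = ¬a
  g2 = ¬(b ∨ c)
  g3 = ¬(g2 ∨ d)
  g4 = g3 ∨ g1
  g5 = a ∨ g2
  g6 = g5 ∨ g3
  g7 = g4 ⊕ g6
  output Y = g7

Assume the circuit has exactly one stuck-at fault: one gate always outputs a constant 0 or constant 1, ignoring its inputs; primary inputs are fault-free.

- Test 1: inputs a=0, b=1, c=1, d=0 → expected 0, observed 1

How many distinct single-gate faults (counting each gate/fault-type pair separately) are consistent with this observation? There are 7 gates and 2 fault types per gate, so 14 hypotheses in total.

Fault-free: g1=1, g2=0, g3=1, g4=1, g5=0, g6=1, g7=0 → 0. Observed 1.
  g1 stuck-at-0: output 0 ✗
  g1 stuck-at-1: output 0 ✗
  g2 stuck-at-0: output 0 ✗
  g2 stuck-at-1: output 0 ✗
  g3 stuck-at-0: output 1 ✓
  g3 stuck-at-1: output 0 ✗
  g4 stuck-at-0: output 1 ✓
  g4 stuck-at-1: output 0 ✗
  g5 stuck-at-0: output 0 ✗
  g5 stuck-at-1: output 0 ✗
  g6 stuck-at-0: output 1 ✓
  g6 stuck-at-1: output 0 ✗
  g7 stuck-at-0: output 0 ✗
  g7 stuck-at-1: output 1 ✓
Consistent faults: {g3 stuck-at-0, g4 stuck-at-0, g6 stuck-at-0, g7 stuck-at-1} — 4 in all.

4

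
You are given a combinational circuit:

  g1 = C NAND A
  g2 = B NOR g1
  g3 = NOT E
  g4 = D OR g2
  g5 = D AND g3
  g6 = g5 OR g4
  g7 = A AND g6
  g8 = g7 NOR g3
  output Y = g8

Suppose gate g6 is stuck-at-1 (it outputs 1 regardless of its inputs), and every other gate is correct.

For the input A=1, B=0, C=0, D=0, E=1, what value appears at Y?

0

Propagate with g6 forced: g1=1, g2=0, g3=0, g4=0, g5=0, g6=1 [stuck-at-1], g7=1, g8=0.
So Y = 0. (Without the fault it would be 1.)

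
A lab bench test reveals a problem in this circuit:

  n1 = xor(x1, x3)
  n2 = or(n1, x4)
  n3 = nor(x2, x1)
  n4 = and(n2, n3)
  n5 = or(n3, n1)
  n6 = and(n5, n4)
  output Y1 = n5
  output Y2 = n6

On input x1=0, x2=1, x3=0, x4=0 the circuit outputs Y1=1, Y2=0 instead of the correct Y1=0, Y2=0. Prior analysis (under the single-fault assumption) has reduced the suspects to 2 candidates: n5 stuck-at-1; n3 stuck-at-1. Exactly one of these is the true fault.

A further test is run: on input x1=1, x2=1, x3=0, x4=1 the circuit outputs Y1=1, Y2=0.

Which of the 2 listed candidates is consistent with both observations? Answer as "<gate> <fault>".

Evaluate each candidate on input x1=1, x2=1, x3=0, x4=1:
  n5 stuck-at-1: n1=1, n2=1, n3=0, n4=0, n5=1 [stuck-at-1], n6=0 → Y1=1, Y2=0 — matches
  n3 stuck-at-1: n1=1, n2=1, n3=1 [stuck-at-1], n4=1, n5=1, n6=1 → Y1=1, Y2=1 — eliminated
Only n5 stuck-at-1 reproduces the observed Y1=1, Y2=0.

n5 stuck-at-1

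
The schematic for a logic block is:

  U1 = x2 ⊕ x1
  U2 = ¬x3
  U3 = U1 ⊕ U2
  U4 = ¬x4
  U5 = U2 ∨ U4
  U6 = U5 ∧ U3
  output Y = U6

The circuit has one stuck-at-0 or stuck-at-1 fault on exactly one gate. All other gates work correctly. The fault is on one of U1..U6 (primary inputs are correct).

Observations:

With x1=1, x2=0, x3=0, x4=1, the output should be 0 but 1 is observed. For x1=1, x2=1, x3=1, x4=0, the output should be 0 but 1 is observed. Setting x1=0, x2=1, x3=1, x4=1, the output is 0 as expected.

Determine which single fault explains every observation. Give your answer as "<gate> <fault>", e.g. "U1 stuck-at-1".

Fault-free values for test 1 (x1=1, x2=0, x3=0, x4=1): U1=1, U2=1, U3=0, U4=0, U5=1, U6=0, giving Y=0. Observed 1.
Test 1: faults giving observed 1 are {U1 stuck-at-0, U3 stuck-at-1, U6 stuck-at-1}.
Test 2 (x1=1, x2=1, x3=1, x4=0): fault-free U1=0, U2=0, U3=0, U4=1, U5=1, U6=0 → 0; observed 1. Eliminates U1 stuck-at-0.
Test 3 (x1=0, x2=1, x3=1, x4=1): fault-free U1=1, U2=0, U3=1, U4=0, U5=0, U6=0 → 0; observed 0. Eliminates U6 stuck-at-1.
Only U3 stuck-at-1 is consistent with every test.

U3 stuck-at-1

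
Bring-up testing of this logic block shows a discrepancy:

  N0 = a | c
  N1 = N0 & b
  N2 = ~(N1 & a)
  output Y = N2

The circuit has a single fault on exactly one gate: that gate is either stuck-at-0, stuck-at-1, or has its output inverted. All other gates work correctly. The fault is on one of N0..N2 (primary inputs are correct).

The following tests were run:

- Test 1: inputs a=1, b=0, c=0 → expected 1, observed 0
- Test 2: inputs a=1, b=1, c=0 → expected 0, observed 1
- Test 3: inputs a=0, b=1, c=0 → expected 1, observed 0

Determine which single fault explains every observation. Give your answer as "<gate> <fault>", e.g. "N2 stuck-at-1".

N2 inverted output

Fault-free values for test 1 (a=1, b=0, c=0): N0=1, N1=0, N2=1, giving Y=1. Observed 0.
Test 1: faults giving observed 0 are {N1 stuck-at-1, N1 inverted output, N2 stuck-at-0, N2 inverted output}.
Test 2 (a=1, b=1, c=0): fault-free N0=1, N1=1, N2=0 → 0; observed 1. Eliminates N1 stuck-at-1, N2 stuck-at-0.
Test 3 (a=0, b=1, c=0): fault-free N0=0, N1=0, N2=1 → 1; observed 0. Eliminates N1 inverted output.
Only N2 inverted output is consistent with every test.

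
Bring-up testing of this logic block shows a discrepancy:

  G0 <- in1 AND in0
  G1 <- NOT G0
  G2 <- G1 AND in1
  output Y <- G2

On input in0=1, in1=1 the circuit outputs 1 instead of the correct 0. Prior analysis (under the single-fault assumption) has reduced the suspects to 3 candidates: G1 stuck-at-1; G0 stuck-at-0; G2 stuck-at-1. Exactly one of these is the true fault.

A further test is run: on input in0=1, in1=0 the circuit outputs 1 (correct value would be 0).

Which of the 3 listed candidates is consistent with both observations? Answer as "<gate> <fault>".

G2 stuck-at-1

Evaluate each candidate on input in0=1, in1=0:
  G1 stuck-at-1: G0=0, G1=1 [stuck-at-1], G2=0 → 0 — eliminated
  G0 stuck-at-0: G0=0 [stuck-at-0], G1=1, G2=0 → 0 — eliminated
  G2 stuck-at-1: G0=0, G1=1, G2=1 [stuck-at-1] → 1 — matches
Only G2 stuck-at-1 reproduces the observed 1.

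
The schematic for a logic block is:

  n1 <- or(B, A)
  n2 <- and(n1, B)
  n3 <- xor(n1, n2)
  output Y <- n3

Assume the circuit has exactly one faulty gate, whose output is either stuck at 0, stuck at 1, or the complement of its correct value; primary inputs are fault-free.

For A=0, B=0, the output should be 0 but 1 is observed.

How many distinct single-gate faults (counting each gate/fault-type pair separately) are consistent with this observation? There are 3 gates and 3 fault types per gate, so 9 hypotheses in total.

6

Fault-free: n1=0, n2=0, n3=0 → 0. Observed 1.
  n1 stuck-at-0: output 0 ✗
  n1 stuck-at-1: output 1 ✓
  n1 inverted output: output 1 ✓
  n2 stuck-at-0: output 0 ✗
  n2 stuck-at-1: output 1 ✓
  n2 inverted output: output 1 ✓
  n3 stuck-at-0: output 0 ✗
  n3 stuck-at-1: output 1 ✓
  n3 inverted output: output 1 ✓
Consistent faults: {n1 stuck-at-1, n1 inverted output, n2 stuck-at-1, n2 inverted output, n3 stuck-at-1, n3 inverted output} — 6 in all.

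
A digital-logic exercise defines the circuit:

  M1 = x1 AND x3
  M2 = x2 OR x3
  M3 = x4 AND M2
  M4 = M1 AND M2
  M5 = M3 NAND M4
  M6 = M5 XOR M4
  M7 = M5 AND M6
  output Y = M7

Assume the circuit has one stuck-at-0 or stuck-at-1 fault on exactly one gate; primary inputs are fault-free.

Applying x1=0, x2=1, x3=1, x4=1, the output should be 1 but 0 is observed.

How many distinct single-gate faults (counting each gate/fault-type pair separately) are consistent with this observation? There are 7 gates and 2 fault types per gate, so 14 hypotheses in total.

Fault-free: M1=0, M2=1, M3=1, M4=0, M5=1, M6=1, M7=1 → 1. Observed 0.
  M1 stuck-at-0: output 1 ✗
  M1 stuck-at-1: output 0 ✓
  M2 stuck-at-0: output 1 ✗
  M2 stuck-at-1: output 1 ✗
  M3 stuck-at-0: output 1 ✗
  M3 stuck-at-1: output 1 ✗
  M4 stuck-at-0: output 1 ✗
  M4 stuck-at-1: output 0 ✓
  M5 stuck-at-0: output 0 ✓
  M5 stuck-at-1: output 1 ✗
  M6 stuck-at-0: output 0 ✓
  M6 stuck-at-1: output 1 ✗
  M7 stuck-at-0: output 0 ✓
  M7 stuck-at-1: output 1 ✗
Consistent faults: {M1 stuck-at-1, M4 stuck-at-1, M5 stuck-at-0, M6 stuck-at-0, M7 stuck-at-0} — 5 in all.

5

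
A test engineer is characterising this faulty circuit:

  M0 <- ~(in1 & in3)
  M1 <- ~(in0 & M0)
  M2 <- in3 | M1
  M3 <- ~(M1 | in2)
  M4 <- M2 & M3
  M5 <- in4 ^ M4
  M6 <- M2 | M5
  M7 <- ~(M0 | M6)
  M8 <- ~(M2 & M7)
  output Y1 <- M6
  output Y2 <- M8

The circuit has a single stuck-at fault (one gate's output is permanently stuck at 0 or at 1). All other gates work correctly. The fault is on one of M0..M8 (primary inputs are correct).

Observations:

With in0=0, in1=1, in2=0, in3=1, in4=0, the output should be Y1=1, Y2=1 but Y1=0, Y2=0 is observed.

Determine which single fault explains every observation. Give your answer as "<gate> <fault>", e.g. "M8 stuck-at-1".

M6 stuck-at-0

Fault-free values for test 1 (in0=0, in1=1, in2=0, in3=1, in4=0): M0=0, M1=1, M2=1, M3=0, M4=0, M5=0, M6=1, M7=0, M8=1, giving Y1=1, Y2=1. Observed Y1=0, Y2=0.
Test 1: faults giving observed Y1=0, Y2=0 are {M6 stuck-at-0}.
Only M6 stuck-at-0 is consistent with every test.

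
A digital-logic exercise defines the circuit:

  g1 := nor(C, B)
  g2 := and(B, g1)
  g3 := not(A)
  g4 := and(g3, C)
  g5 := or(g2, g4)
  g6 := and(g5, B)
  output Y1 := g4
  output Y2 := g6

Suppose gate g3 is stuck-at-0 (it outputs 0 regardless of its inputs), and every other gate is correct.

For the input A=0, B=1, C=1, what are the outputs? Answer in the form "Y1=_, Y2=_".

Y1=0, Y2=0

Propagate with g3 forced: g1=0, g2=0, g3=0 [stuck-at-0], g4=0, g5=0, g6=0.
So the outputs are Y1=0, Y2=0. (Without the fault they would be Y1=1, Y2=1.)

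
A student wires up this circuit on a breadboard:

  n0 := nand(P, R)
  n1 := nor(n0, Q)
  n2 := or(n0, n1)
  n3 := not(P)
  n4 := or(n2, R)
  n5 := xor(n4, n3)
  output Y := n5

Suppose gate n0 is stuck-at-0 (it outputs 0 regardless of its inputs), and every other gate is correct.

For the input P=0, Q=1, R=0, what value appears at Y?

Propagate with n0 forced: n0=0 [stuck-at-0], n1=0, n2=0, n3=1, n4=0, n5=1.
So Y = 1. (Without the fault it would be 0.)

1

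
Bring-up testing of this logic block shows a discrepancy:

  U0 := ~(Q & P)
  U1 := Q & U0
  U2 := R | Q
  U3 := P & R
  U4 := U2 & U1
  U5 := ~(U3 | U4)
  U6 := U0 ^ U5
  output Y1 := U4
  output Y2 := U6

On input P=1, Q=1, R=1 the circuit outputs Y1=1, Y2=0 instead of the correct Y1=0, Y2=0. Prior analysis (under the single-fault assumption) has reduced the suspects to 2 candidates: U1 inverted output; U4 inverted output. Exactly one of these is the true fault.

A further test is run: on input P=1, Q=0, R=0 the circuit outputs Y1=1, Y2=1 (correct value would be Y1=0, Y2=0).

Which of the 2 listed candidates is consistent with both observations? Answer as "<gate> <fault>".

Evaluate each candidate on input P=1, Q=0, R=0:
  U1 inverted output: U0=1, U1=1 [inverted output], U2=0, U3=0, U4=0, U5=1, U6=0 → Y1=0, Y2=0 — eliminated
  U4 inverted output: U0=1, U1=0, U2=0, U3=0, U4=1 [inverted output], U5=0, U6=1 → Y1=1, Y2=1 — matches
Only U4 inverted output reproduces the observed Y1=1, Y2=1.

U4 inverted output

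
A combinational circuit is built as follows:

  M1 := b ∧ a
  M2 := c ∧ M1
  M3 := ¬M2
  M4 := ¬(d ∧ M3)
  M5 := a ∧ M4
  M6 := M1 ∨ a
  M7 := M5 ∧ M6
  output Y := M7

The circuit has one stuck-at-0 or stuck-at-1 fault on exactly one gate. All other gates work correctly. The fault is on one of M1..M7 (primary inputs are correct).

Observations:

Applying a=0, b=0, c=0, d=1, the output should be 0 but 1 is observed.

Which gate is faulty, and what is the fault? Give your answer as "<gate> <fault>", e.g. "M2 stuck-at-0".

M7 stuck-at-1

Fault-free values for test 1 (a=0, b=0, c=0, d=1): M1=0, M2=0, M3=1, M4=0, M5=0, M6=0, M7=0, giving Y=0. Observed 1.
Test 1: faults giving observed 1 are {M7 stuck-at-1}.
Only M7 stuck-at-1 is consistent with every test.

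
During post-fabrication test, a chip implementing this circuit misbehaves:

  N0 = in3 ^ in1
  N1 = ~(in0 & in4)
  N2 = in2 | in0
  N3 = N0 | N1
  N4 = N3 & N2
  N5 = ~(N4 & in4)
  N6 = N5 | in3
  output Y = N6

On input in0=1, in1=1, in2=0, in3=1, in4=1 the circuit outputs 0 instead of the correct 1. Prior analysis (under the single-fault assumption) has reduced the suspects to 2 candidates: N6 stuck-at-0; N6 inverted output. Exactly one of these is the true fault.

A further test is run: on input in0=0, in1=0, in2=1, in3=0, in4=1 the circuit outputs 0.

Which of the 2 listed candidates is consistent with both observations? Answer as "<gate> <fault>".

N6 stuck-at-0

Evaluate each candidate on input in0=0, in1=0, in2=1, in3=0, in4=1:
  N6 stuck-at-0: N0=0, N1=1, N2=1, N3=1, N4=1, N5=0, N6=0 [stuck-at-0] → 0 — matches
  N6 inverted output: N0=0, N1=1, N2=1, N3=1, N4=1, N5=0, N6=1 [inverted output] → 1 — eliminated
Only N6 stuck-at-0 reproduces the observed 0.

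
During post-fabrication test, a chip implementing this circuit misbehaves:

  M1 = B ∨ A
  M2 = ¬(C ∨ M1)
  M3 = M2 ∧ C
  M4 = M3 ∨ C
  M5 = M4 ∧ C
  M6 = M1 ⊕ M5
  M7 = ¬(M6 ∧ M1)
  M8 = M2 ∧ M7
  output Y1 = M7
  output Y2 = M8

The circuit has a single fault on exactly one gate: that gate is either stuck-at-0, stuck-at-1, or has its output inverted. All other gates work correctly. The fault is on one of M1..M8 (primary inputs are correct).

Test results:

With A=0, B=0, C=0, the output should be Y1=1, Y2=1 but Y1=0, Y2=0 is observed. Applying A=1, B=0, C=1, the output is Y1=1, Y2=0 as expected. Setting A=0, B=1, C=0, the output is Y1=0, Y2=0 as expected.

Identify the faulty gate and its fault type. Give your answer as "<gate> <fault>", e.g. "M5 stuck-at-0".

Fault-free values for test 1 (A=0, B=0, C=0): M1=0, M2=1, M3=0, M4=0, M5=0, M6=0, M7=1, M8=1, giving Y1=1, Y2=1. Observed Y1=0, Y2=0.
Test 1: faults giving observed Y1=0, Y2=0 are {M1 stuck-at-1, M1 inverted output, M7 stuck-at-0, M7 inverted output}.
Test 2 (A=1, B=0, C=1): fault-free M1=1, M2=0, M3=0, M4=1, M5=1, M6=0, M7=1, M8=0 → Y1=1, Y2=0; observed Y1=1, Y2=0. Eliminates M7 stuck-at-0, M7 inverted output.
Test 3 (A=0, B=1, C=0): fault-free M1=1, M2=0, M3=0, M4=0, M5=0, M6=1, M7=0, M8=0 → Y1=0, Y2=0; observed Y1=0, Y2=0. Eliminates M1 inverted output.
Only M1 stuck-at-1 is consistent with every test.

M1 stuck-at-1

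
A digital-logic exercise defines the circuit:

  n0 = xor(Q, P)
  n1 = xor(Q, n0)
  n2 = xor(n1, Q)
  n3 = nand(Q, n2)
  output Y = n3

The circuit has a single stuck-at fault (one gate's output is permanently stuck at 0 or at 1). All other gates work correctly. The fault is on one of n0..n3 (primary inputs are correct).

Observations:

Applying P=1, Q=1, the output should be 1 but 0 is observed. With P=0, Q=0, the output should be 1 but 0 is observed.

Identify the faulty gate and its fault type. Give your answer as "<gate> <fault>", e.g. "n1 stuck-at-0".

n3 stuck-at-0

Fault-free values for test 1 (P=1, Q=1): n0=0, n1=1, n2=0, n3=1, giving Y=1. Observed 0.
Test 1: faults giving observed 0 are {n0 stuck-at-1, n1 stuck-at-0, n2 stuck-at-1, n3 stuck-at-0}.
Test 2 (P=0, Q=0): fault-free n0=0, n1=0, n2=0, n3=1 → 1; observed 0. Eliminates n0 stuck-at-1, n1 stuck-at-0, n2 stuck-at-1.
Only n3 stuck-at-0 is consistent with every test.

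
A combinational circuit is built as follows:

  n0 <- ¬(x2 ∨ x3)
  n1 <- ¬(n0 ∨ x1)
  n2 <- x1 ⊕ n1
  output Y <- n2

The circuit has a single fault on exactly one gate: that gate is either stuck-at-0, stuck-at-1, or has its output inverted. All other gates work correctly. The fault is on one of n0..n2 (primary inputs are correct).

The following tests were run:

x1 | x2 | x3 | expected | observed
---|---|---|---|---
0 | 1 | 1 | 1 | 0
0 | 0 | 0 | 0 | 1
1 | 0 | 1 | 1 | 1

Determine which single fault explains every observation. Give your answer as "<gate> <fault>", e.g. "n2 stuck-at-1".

Fault-free values for test 1 (x1=0, x2=1, x3=1): n0=0, n1=1, n2=1, giving Y=1. Observed 0.
Test 1: faults giving observed 0 are {n0 stuck-at-1, n0 inverted output, n1 stuck-at-0, n1 inverted output, n2 stuck-at-0, n2 inverted output}.
Test 2 (x1=0, x2=0, x3=0): fault-free n0=1, n1=0, n2=0 → 0; observed 1. Eliminates n0 stuck-at-1, n1 stuck-at-0, n2 stuck-at-0.
Test 3 (x1=1, x2=0, x3=1): fault-free n0=0, n1=0, n2=1 → 1; observed 1. Eliminates n1 inverted output, n2 inverted output.
Only n0 inverted output is consistent with every test.

n0 inverted output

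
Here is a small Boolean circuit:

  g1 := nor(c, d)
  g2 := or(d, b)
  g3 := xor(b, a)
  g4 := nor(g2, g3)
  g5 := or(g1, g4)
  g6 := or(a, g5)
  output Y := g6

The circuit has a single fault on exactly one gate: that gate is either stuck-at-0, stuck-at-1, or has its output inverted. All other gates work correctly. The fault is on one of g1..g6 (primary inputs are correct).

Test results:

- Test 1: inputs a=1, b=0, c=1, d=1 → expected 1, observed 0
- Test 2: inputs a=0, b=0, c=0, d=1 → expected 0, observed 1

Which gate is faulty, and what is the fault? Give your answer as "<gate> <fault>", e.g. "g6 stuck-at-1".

Fault-free values for test 1 (a=1, b=0, c=1, d=1): g1=0, g2=1, g3=1, g4=0, g5=0, g6=1, giving Y=1. Observed 0.
Test 1: faults giving observed 0 are {g6 stuck-at-0, g6 inverted output}.
Test 2 (a=0, b=0, c=0, d=1): fault-free g1=0, g2=1, g3=0, g4=0, g5=0, g6=0 → 0; observed 1. Eliminates g6 stuck-at-0.
Only g6 inverted output is consistent with every test.

g6 inverted output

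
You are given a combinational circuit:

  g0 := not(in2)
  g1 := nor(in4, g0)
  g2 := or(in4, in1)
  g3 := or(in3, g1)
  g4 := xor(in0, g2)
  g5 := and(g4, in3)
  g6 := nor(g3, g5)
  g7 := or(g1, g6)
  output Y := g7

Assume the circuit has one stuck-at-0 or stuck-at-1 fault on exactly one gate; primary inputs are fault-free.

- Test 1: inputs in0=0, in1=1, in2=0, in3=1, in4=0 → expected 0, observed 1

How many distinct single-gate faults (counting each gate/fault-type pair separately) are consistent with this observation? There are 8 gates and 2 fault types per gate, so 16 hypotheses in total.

4

Fault-free: g0=1, g1=0, g2=1, g3=1, g4=1, g5=1, g6=0, g7=0 → 0. Observed 1.
  g0: stuck-at-0 ✓; others ✗
  g1: stuck-at-1 ✓; others ✗
  g2: none of the 2 fault types match ✗
  g3: none of the 2 fault types match ✗
  g4: none of the 2 fault types match ✗
  g5: none of the 2 fault types match ✗
  g6: stuck-at-1 ✓; others ✗
  g7: stuck-at-1 ✓; others ✗
Consistent faults: {g0 stuck-at-0, g1 stuck-at-1, g6 stuck-at-1, g7 stuck-at-1} — 4 in all.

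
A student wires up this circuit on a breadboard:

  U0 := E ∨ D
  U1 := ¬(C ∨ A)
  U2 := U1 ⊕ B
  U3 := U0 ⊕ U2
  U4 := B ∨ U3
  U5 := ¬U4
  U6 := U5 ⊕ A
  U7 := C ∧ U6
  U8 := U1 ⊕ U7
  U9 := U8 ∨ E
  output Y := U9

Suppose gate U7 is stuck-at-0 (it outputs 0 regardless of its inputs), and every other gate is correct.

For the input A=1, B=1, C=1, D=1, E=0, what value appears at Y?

0

Propagate with U7 forced: U0=1, U1=0, U2=1, U3=0, U4=1, U5=0, U6=1, U7=0 [stuck-at-0], U8=0, U9=0.
So Y = 0. (Without the fault it would be 1.)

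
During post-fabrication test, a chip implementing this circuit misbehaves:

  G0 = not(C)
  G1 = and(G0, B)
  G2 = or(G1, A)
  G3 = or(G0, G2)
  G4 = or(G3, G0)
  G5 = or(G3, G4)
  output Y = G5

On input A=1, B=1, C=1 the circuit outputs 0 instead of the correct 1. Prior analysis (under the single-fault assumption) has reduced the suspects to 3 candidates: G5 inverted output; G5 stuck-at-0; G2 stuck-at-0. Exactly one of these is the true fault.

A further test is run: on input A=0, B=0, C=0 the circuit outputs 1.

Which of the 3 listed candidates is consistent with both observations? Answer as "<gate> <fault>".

Evaluate each candidate on input A=0, B=0, C=0:
  G5 inverted output: G0=1, G1=0, G2=0, G3=1, G4=1, G5=0 [inverted output] → 0 — eliminated
  G5 stuck-at-0: G0=1, G1=0, G2=0, G3=1, G4=1, G5=0 [stuck-at-0] → 0 — eliminated
  G2 stuck-at-0: G0=1, G1=0, G2=0 [stuck-at-0], G3=1, G4=1, G5=1 → 1 — matches
Only G2 stuck-at-0 reproduces the observed 1.

G2 stuck-at-0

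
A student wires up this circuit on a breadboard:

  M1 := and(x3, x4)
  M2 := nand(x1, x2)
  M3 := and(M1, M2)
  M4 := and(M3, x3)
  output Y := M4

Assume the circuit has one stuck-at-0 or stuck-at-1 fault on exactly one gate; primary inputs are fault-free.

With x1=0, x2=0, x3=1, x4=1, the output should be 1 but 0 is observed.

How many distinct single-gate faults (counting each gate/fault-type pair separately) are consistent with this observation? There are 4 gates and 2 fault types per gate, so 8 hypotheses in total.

Fault-free: M1=1, M2=1, M3=1, M4=1 → 1. Observed 0.
  M1 stuck-at-0: output 0 ✓
  M1 stuck-at-1: output 1 ✗
  M2 stuck-at-0: output 0 ✓
  M2 stuck-at-1: output 1 ✗
  M3 stuck-at-0: output 0 ✓
  M3 stuck-at-1: output 1 ✗
  M4 stuck-at-0: output 0 ✓
  M4 stuck-at-1: output 1 ✗
Consistent faults: {M1 stuck-at-0, M2 stuck-at-0, M3 stuck-at-0, M4 stuck-at-0} — 4 in all.

4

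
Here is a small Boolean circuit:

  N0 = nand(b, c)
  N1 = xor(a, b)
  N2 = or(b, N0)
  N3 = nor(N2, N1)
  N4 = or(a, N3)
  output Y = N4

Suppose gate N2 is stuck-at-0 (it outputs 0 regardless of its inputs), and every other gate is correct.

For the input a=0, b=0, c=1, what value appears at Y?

Propagate with N2 forced: N0=1, N1=0, N2=0 [stuck-at-0], N3=1, N4=1.
So Y = 1. (Without the fault it would be 0.)

1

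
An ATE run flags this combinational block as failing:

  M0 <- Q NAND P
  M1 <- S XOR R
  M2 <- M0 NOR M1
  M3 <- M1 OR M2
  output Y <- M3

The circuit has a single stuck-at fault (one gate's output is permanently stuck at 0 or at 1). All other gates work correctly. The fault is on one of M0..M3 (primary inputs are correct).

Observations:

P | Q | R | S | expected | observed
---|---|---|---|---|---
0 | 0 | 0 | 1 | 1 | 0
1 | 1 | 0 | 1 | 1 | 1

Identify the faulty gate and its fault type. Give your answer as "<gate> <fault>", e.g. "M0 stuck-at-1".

M1 stuck-at-0

Fault-free values for test 1 (P=0, Q=0, R=0, S=1): M0=1, M1=1, M2=0, M3=1, giving Y=1. Observed 0.
Test 1: faults giving observed 0 are {M1 stuck-at-0, M3 stuck-at-0}.
Test 2 (P=1, Q=1, R=0, S=1): fault-free M0=0, M1=1, M2=0, M3=1 → 1; observed 1. Eliminates M3 stuck-at-0.
Only M1 stuck-at-0 is consistent with every test.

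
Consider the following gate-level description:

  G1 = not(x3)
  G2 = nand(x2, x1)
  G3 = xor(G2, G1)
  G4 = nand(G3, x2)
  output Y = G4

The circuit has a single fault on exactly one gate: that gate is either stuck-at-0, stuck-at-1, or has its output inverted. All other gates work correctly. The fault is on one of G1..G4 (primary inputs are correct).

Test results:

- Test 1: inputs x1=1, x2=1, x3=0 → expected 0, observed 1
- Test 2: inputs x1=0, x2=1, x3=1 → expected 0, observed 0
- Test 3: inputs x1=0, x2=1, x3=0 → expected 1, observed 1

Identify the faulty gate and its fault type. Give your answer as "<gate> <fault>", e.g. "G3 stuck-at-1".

G2 stuck-at-1

Fault-free values for test 1 (x1=1, x2=1, x3=0): G1=1, G2=0, G3=1, G4=0, giving Y=0. Observed 1.
Test 1: faults giving observed 1 are {G1 stuck-at-0, G1 inverted output, G2 stuck-at-1, G2 inverted output, G3 stuck-at-0, G3 inverted output, G4 stuck-at-1, G4 inverted output}.
Test 2 (x1=0, x2=1, x3=1): fault-free G1=0, G2=1, G3=1, G4=0 → 0; observed 0. Eliminates G1 inverted output, G2 inverted output, G3 stuck-at-0, G3 inverted output, G4 stuck-at-1, G4 inverted output.
Test 3 (x1=0, x2=1, x3=0): fault-free G1=1, G2=1, G3=0, G4=1 → 1; observed 1. Eliminates G1 stuck-at-0.
Only G2 stuck-at-1 is consistent with every test.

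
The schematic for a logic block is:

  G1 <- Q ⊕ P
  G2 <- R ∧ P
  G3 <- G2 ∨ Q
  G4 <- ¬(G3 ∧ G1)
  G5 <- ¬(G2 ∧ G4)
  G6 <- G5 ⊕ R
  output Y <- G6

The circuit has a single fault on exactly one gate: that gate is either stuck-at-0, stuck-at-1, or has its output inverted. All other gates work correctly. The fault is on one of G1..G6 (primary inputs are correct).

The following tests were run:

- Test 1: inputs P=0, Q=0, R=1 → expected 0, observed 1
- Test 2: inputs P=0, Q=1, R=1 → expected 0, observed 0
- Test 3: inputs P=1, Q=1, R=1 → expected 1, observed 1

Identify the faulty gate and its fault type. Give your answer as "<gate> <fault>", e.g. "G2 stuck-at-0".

G2 stuck-at-1

Fault-free values for test 1 (P=0, Q=0, R=1): G1=0, G2=0, G3=0, G4=1, G5=1, G6=0, giving Y=0. Observed 1.
Test 1: faults giving observed 1 are {G2 stuck-at-1, G2 inverted output, G5 stuck-at-0, G5 inverted output, G6 stuck-at-1, G6 inverted output}.
Test 2 (P=0, Q=1, R=1): fault-free G1=1, G2=0, G3=1, G4=0, G5=1, G6=0 → 0; observed 0. Eliminates G5 stuck-at-0, G5 inverted output, G6 stuck-at-1, G6 inverted output.
Test 3 (P=1, Q=1, R=1): fault-free G1=0, G2=1, G3=1, G4=1, G5=0, G6=1 → 1; observed 1. Eliminates G2 inverted output.
Only G2 stuck-at-1 is consistent with every test.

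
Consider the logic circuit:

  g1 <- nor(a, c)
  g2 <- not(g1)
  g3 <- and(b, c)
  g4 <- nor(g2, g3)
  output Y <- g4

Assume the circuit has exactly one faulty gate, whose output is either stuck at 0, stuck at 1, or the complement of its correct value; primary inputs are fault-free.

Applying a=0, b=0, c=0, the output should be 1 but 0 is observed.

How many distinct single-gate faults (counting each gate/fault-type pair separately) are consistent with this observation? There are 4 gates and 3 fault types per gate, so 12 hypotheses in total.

Fault-free: g1=1, g2=0, g3=0, g4=1 → 1. Observed 0.
  g1 stuck-at-0: output 0 ✓
  g1 stuck-at-1: output 1 ✗
  g1 inverted output: output 0 ✓
  g2 stuck-at-0: output 1 ✗
  g2 stuck-at-1: output 0 ✓
  g2 inverted output: output 0 ✓
  g3 stuck-at-0: output 1 ✗
  g3 stuck-at-1: output 0 ✓
  g3 inverted output: output 0 ✓
  g4 stuck-at-0: output 0 ✓
  g4 stuck-at-1: output 1 ✗
  g4 inverted output: output 0 ✓
Consistent faults: {g1 stuck-at-0, g1 inverted output, g2 stuck-at-1, g2 inverted output, g3 stuck-at-1, g3 inverted output, g4 stuck-at-0, g4 inverted output} — 8 in all.

8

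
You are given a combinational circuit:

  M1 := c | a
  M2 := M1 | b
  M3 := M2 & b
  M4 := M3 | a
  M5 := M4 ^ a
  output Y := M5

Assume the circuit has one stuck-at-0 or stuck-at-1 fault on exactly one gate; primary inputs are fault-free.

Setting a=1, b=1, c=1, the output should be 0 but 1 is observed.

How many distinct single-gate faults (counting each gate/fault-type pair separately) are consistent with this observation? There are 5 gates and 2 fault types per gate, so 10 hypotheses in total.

Fault-free: M1=1, M2=1, M3=1, M4=1, M5=0 → 0. Observed 1.
  M1 stuck-at-0: output 0 ✗
  M1 stuck-at-1: output 0 ✗
  M2 stuck-at-0: output 0 ✗
  M2 stuck-at-1: output 0 ✗
  M3 stuck-at-0: output 0 ✗
  M3 stuck-at-1: output 0 ✗
  M4 stuck-at-0: output 1 ✓
  M4 stuck-at-1: output 0 ✗
  M5 stuck-at-0: output 0 ✗
  M5 stuck-at-1: output 1 ✓
Consistent faults: {M4 stuck-at-0, M5 stuck-at-1} — 2 in all.

2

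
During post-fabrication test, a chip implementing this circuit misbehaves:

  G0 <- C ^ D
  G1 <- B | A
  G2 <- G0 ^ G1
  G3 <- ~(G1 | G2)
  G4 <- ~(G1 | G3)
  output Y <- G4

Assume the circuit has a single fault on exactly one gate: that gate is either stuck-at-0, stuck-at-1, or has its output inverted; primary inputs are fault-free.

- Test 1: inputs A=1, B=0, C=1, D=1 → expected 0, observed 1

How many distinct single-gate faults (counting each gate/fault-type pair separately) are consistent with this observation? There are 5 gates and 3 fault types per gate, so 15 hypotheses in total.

Fault-free: G0=0, G1=1, G2=1, G3=0, G4=0 → 0. Observed 1.
  G0: none of the 3 fault types match ✗
  G1: none of the 3 fault types match ✗
  G2: none of the 3 fault types match ✗
  G3: none of the 3 fault types match ✗
  G4: stuck-at-1, inverted output ✓; others ✗
Consistent faults: {G4 stuck-at-1, G4 inverted output} — 2 in all.

2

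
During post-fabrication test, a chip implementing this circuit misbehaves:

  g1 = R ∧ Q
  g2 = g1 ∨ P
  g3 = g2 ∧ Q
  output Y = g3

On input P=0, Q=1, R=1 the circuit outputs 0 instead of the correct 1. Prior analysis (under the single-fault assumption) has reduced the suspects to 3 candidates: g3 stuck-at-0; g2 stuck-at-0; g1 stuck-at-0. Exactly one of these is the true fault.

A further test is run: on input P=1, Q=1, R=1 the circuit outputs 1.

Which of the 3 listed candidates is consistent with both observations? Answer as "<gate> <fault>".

Evaluate each candidate on input P=1, Q=1, R=1:
  g3 stuck-at-0: g1=1, g2=1, g3=0 [stuck-at-0] → 0 — eliminated
  g2 stuck-at-0: g1=1, g2=0 [stuck-at-0], g3=0 → 0 — eliminated
  g1 stuck-at-0: g1=0 [stuck-at-0], g2=1, g3=1 → 1 — matches
Only g1 stuck-at-0 reproduces the observed 1.

g1 stuck-at-0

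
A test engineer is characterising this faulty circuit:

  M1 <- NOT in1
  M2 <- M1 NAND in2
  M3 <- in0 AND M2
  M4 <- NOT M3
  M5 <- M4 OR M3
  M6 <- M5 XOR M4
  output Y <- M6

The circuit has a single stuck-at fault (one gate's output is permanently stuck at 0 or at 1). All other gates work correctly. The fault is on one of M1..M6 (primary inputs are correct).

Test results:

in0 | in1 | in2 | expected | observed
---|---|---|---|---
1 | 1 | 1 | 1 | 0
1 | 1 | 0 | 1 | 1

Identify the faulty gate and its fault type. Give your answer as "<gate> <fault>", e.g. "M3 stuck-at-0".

Fault-free values for test 1 (in0=1, in1=1, in2=1): M1=0, M2=1, M3=1, M4=0, M5=1, M6=1, giving Y=1. Observed 0.
Test 1: faults giving observed 0 are {M1 stuck-at-1, M2 stuck-at-0, M3 stuck-at-0, M4 stuck-at-1, M5 stuck-at-0, M6 stuck-at-0}.
Test 2 (in0=1, in1=1, in2=0): fault-free M1=0, M2=1, M3=1, M4=0, M5=1, M6=1 → 1; observed 1. Eliminates M2 stuck-at-0, M3 stuck-at-0, M4 stuck-at-1, M5 stuck-at-0, M6 stuck-at-0.
Only M1 stuck-at-1 is consistent with every test.

M1 stuck-at-1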